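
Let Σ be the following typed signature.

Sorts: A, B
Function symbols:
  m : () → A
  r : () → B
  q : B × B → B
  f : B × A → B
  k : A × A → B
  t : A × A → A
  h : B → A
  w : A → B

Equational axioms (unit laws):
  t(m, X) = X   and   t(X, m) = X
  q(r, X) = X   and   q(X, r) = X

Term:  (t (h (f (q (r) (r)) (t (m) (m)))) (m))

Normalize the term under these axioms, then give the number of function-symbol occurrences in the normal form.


1. (t (h (f (q (r) (r)) (t (m) (m)))) (m))  →  (h (f (q (r) (r)) (t (m) (m))))
2. (h (f (q (r) (r)) (t (m) (m))))  →  (h (f (r) (t (m) (m))))
3. (h (f (r) (t (m) (m))))  →  (h (f (r) (m)))
normal form: (h (f (r) (m)))

size = 4


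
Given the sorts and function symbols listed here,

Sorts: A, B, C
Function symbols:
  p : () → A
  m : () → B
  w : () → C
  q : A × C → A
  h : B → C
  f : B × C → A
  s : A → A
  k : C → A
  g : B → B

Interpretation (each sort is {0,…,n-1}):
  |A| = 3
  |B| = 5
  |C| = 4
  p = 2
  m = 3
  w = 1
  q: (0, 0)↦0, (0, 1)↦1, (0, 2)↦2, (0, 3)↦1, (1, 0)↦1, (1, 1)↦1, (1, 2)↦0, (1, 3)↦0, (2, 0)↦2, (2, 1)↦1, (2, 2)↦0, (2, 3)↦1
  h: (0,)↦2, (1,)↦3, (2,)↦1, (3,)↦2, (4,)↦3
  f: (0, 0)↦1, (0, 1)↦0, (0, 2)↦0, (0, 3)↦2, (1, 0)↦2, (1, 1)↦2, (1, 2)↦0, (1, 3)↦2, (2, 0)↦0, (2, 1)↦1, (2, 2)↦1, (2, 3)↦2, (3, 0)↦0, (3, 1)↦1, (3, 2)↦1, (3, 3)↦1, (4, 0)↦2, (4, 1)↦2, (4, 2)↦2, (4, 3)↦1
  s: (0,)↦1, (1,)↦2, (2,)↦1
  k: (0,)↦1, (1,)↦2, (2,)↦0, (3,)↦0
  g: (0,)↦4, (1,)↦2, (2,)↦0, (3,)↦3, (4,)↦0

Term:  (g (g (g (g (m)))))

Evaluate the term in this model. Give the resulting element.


value = 3

  m = 3
  (g (m)) = g(3,) = 3
  (g (g (m))) = g(3,) = 3
  (g (g (g (m)))) = g(3,) = 3
  (g (g (g (g (m))))) = g(3,) = 3


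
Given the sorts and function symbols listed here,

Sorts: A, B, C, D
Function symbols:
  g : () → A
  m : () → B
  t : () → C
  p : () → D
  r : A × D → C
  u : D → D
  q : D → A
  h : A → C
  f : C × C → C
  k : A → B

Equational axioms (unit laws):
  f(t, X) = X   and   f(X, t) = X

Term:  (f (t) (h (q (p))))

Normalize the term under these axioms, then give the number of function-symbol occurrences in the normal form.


size = 3

1. (f (t) (h (q (p))))  →  (h (q (p)))
normal form: (h (q (p)))


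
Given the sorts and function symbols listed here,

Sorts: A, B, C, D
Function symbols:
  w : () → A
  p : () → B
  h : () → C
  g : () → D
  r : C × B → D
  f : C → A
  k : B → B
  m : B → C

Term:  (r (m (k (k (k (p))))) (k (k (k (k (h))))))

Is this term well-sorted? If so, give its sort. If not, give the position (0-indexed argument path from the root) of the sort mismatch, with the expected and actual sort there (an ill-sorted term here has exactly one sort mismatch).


          (p) : B
        (k (p)) : B
      (k (k (p))) : B
    (k (k (k (p)))) : B
  (m (k (k (k (p))))) : C
          (h) : C
        (k (h)) : ✗ arg 0 at [1, 0, 0, 0, 0] has sort C, expected B

ill-sorted at position [1, 0, 0, 0, 0]: expected B, got C


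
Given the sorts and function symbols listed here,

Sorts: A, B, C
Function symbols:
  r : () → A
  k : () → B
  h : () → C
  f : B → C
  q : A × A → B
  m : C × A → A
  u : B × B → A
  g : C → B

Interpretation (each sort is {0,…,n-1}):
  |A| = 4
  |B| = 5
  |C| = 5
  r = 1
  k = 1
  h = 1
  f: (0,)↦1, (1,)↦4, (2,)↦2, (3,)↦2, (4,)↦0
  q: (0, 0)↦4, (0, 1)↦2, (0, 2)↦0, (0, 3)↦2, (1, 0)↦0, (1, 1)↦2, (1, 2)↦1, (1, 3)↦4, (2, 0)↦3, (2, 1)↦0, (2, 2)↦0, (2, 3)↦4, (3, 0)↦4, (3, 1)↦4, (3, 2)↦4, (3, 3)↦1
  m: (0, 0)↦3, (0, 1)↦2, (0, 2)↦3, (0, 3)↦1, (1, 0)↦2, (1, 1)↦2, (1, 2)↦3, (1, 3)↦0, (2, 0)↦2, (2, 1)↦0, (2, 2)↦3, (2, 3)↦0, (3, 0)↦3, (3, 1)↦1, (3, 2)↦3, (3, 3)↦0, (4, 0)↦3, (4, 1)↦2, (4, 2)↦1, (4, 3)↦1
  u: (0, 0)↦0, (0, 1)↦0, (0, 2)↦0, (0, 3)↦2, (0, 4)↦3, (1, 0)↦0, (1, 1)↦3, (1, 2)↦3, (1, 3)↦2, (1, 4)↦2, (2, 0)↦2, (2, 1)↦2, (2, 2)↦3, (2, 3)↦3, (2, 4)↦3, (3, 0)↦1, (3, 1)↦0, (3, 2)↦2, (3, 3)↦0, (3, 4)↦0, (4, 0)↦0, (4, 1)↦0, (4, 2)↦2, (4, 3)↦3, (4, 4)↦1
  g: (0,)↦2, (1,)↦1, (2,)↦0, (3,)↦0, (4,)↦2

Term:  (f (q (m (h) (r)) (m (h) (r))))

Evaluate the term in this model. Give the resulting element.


value = 1

  h = 1
  r = 1
  (m (h) (r)) = m(1, 1) = 2
  h = 1
  r = 1
  (m (h) (r)) = m(1, 1) = 2
  (q (m (h) (r)) (m (h) (r))) = q(2, 2) = 0
  (f (q (m (h) (r)) (m (h) (r)))) = f(0,) = 1


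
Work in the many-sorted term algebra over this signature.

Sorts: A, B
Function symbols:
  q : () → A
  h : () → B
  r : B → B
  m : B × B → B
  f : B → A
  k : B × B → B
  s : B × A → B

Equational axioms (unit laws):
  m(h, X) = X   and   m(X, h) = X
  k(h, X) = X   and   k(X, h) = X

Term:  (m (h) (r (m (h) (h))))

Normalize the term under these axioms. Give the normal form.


1. (m (h) (r (m (h) (h))))  →  (r (m (h) (h)))
2. (r (m (h) (h)))  →  (r (h))

normal form = (r (h))


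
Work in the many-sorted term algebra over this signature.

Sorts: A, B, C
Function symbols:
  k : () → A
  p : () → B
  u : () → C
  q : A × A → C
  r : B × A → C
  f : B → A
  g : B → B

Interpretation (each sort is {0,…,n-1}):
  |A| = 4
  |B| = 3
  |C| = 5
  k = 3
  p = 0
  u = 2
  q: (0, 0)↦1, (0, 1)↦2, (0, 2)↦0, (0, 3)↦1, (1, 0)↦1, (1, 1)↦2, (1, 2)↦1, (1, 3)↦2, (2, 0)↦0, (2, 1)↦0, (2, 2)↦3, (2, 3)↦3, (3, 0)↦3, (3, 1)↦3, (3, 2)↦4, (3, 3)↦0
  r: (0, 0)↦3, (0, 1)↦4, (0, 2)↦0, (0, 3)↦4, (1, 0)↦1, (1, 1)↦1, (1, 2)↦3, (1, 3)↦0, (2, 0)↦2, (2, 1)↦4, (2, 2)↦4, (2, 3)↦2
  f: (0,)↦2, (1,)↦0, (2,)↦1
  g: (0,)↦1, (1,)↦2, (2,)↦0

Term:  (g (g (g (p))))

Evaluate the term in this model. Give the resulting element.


  p = 0
  (g (p)) = g(0,) = 1
  (g (g (p))) = g(1,) = 2
  (g (g (g (p)))) = g(2,) = 0

value = 0


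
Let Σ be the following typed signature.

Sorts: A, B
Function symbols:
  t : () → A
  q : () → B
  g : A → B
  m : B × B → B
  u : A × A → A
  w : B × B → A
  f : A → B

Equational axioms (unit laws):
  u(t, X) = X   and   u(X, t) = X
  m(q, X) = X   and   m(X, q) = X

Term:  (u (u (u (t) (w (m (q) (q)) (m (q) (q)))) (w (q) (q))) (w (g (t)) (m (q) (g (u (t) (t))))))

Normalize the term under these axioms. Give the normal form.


1. (u (u (u (t) (w (m (q) (q)) (m (q) (q)))) (w (q) (q))) (w (g (t)) (m (q) (g (u (t) (t))))))  →  (u (u (w (m (q) (q)) (m (q) (q))) (w (q) (q))) (w (g (t)) (m (q) (g (u (t) (t))))))
2. (u (u (w (m (q) (q)) (m (q) (q))) (w (q) (q))) (w (g (t)) (m (q) (g (u (t) (t))))))  →  (u (u (w (q) (m (q) (q))) (w (q) (q))) (w (g (t)) (m (q) (g (u (t) (t))))))
3. (u (u (w (q) (m (q) (q))) (w (q) (q))) (w (g (t)) (m (q) (g (u (t) (t))))))  →  (u (u (w (q) (q)) (w (q) (q))) (w (g (t)) (m (q) (g (u (t) (t))))))
4. (u (u (w (q) (q)) (w (q) (q))) (w (g (t)) (m (q) (g (u (t) (t))))))  →  (u (u (w (q) (q)) (w (q) (q))) (w (g (t)) (g (u (t) (t)))))
5. (u (u (w (q) (q)) (w (q) (q))) (w (g (t)) (g (u (t) (t)))))  →  (u (u (w (q) (q)) (w (q) (q))) (w (g (t)) (g (t))))

normal form = (u (u (w (q) (q)) (w (q) (q))) (w (g (t)) (g (t))))


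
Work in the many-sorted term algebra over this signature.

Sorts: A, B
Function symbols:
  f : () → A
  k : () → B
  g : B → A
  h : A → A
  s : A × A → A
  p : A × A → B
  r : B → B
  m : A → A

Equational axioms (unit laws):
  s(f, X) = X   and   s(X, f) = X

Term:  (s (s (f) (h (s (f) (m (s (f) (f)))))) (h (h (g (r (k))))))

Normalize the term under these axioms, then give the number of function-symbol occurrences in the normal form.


size = 9

1. (s (s (f) (h (s (f) (m (s (f) (f)))))) (h (h (g (r (k))))))  →  (s (h (s (f) (m (s (f) (f))))) (h (h (g (r (k))))))
2. (s (h (s (f) (m (s (f) (f))))) (h (h (g (r (k))))))  →  (s (h (m (s (f) (f)))) (h (h (g (r (k))))))
3. (s (h (m (s (f) (f)))) (h (h (g (r (k))))))  →  (s (h (m (f))) (h (h (g (r (k))))))
normal form: (s (h (m (f))) (h (h (g (r (k))))))


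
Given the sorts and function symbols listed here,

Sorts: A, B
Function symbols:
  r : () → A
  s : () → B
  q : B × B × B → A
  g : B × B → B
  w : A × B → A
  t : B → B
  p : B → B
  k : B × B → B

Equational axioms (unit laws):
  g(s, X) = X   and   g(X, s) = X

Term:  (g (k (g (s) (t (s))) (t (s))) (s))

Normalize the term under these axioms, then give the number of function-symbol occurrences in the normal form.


size = 5

1. (g (k (g (s) (t (s))) (t (s))) (s))  →  (k (g (s) (t (s))) (t (s)))
2. (k (g (s) (t (s))) (t (s)))  →  (k (t (s)) (t (s)))
normal form: (k (t (s)) (t (s)))


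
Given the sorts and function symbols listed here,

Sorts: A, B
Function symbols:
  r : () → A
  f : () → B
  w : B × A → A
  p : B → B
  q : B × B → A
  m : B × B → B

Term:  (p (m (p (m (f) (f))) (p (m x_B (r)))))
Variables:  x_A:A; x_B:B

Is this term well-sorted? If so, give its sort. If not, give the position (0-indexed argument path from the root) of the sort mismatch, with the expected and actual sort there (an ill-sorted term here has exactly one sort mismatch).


ill-sorted at position [0, 1, 0, 1]: expected B, got A

        (f) : B
        (f) : B
      (m (f) (f)) : B
    (p (m (f) (f))) : B
        x_B : B
        (r) : A
      (m x_B (r)) : ✗ arg 1 at [0, 1, 0, 1] has sort A, expected B


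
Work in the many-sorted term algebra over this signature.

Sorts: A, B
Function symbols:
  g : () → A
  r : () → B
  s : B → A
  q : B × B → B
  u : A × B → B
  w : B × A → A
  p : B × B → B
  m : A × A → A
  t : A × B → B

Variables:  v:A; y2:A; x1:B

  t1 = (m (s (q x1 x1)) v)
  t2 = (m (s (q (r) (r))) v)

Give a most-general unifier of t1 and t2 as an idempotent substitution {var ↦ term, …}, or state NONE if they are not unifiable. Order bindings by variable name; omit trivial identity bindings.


{x1 ↦ (r)}


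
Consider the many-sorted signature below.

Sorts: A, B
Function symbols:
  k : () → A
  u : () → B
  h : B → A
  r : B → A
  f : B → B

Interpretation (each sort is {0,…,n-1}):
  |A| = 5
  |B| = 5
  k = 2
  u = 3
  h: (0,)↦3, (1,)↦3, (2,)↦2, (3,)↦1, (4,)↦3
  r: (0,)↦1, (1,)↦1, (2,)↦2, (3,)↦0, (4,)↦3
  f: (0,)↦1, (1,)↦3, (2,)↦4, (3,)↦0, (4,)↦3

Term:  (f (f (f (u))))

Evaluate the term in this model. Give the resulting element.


  u = 3
  (f (u)) = f(3,) = 0
  (f (f (u))) = f(0,) = 1
  (f (f (f (u)))) = f(1,) = 3

value = 3


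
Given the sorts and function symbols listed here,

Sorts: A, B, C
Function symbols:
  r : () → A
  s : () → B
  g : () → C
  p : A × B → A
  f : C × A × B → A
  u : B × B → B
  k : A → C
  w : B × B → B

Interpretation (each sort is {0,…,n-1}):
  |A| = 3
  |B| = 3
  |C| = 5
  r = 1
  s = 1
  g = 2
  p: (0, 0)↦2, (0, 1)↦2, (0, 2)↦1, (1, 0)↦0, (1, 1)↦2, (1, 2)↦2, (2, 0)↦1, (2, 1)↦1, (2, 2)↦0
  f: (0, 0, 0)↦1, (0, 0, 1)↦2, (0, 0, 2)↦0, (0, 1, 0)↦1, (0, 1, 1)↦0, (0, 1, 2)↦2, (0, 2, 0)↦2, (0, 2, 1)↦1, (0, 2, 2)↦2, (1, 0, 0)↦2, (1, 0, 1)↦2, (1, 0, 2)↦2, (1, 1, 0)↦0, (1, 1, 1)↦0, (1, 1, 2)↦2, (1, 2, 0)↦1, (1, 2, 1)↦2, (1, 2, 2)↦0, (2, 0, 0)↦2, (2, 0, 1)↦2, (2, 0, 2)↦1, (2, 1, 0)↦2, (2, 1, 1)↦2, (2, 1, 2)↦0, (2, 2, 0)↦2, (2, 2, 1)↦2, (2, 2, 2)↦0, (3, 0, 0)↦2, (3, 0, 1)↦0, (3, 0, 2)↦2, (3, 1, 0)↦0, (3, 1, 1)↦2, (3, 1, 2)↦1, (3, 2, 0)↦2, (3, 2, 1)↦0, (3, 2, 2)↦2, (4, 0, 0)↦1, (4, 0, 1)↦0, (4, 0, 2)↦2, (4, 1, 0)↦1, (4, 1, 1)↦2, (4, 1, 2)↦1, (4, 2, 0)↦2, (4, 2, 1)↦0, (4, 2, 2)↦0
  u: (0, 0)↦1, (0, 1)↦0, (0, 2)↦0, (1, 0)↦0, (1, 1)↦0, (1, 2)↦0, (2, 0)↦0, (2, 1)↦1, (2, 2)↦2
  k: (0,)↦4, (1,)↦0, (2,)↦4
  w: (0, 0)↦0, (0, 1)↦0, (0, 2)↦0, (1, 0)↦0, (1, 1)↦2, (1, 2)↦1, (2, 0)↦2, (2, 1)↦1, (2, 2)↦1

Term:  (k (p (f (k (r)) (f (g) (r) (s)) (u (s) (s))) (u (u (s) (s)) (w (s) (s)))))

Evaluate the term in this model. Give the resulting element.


value = 0

  r = 1
  (k (r)) = k(1,) = 0
  g = 2
  r = 1
  s = 1
  (f (g) (r) (s)) = f(2, 1, 1) = 2
  s = 1
  s = 1
  (u (s) (s)) = u(1, 1) = 0
  (f (k (r)) (f (g) (r) (s)) (u (s) (s))) = f(0, 2, 0) = 2
  s = 1
  s = 1
  (u (s) (s)) = u(1, 1) = 0
  s = 1
  s = 1
  (w (s) (s)) = w(1, 1) = 2
  (u (u (s) (s)) (w (s) (s))) = u(0, 2) = 0
  (p (f (k (r)) (f (g) (r) (s)) (u (s) (s))) (u (u (s) (s)) (w (s) (s)))) = p(2, 0) = 1
  (k (p (f (k (r)) (f (g) (r) (s)) (u (s) (s))) (u (u (s) (s)) (w (s) (s))))) = k(1,) = 0


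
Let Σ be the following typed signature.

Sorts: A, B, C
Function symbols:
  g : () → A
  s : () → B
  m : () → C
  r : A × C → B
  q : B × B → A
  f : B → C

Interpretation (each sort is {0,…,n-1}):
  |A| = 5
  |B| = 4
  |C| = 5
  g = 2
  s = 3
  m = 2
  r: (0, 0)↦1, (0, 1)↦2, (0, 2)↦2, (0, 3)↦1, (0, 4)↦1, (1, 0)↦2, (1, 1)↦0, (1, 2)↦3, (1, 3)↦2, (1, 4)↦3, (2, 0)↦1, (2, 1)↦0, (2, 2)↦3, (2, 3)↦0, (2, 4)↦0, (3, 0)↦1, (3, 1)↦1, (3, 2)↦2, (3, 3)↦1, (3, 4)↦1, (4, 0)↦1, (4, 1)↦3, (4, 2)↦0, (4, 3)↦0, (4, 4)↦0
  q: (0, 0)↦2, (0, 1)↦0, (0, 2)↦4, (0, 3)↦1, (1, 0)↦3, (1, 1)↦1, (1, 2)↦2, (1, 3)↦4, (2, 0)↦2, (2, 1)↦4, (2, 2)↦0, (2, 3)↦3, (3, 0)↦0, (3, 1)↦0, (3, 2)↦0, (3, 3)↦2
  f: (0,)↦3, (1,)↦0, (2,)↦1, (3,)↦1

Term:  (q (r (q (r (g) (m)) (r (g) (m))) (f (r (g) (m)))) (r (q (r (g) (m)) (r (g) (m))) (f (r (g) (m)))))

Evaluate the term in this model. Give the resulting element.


  g = 2
  m = 2
  (r (g) (m)) = r(2, 2) = 3
  g = 2
  m = 2
  (r (g) (m)) = r(2, 2) = 3
  (q (r (g) (m)) (r (g) (m))) = q(3, 3) = 2
  g = 2
  m = 2
  (r (g) (m)) = r(2, 2) = 3
  (f (r (g) (m))) = f(3,) = 1
  (r (q (r (g) (m)) (r (g) (m))) (f (r (g) (m)))) = r(2, 1) = 0
  g = 2
  m = 2
  (r (g) (m)) = r(2, 2) = 3
  g = 2
  m = 2
  (r (g) (m)) = r(2, 2) = 3
  (q (r (g) (m)) (r (g) (m))) = q(3, 3) = 2
  g = 2
  m = 2
  (r (g) (m)) = r(2, 2) = 3
  (f (r (g) (m))) = f(3,) = 1
  (r (q (r (g) (m)) (r (g) (m))) (f (r (g) (m)))) = r(2, 1) = 0
  (q (r (q (r (g) (m)) (r (g) (m))) (f (r (g) (m)))) (r (q (r (g) (m)) (r (g) (m))) (f (r (g) (m))))) = q(0, 0) = 2

value = 2


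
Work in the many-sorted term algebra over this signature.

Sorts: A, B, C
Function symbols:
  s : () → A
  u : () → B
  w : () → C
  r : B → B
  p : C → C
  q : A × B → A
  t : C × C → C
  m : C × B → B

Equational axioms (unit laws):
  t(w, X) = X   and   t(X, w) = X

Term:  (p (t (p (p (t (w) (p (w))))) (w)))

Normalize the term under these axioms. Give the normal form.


1. (p (t (p (p (t (w) (p (w))))) (w)))  →  (p (p (p (t (w) (p (w))))))
2. (p (p (p (t (w) (p (w))))))  →  (p (p (p (p (w)))))

normal form = (p (p (p (p (w)))))


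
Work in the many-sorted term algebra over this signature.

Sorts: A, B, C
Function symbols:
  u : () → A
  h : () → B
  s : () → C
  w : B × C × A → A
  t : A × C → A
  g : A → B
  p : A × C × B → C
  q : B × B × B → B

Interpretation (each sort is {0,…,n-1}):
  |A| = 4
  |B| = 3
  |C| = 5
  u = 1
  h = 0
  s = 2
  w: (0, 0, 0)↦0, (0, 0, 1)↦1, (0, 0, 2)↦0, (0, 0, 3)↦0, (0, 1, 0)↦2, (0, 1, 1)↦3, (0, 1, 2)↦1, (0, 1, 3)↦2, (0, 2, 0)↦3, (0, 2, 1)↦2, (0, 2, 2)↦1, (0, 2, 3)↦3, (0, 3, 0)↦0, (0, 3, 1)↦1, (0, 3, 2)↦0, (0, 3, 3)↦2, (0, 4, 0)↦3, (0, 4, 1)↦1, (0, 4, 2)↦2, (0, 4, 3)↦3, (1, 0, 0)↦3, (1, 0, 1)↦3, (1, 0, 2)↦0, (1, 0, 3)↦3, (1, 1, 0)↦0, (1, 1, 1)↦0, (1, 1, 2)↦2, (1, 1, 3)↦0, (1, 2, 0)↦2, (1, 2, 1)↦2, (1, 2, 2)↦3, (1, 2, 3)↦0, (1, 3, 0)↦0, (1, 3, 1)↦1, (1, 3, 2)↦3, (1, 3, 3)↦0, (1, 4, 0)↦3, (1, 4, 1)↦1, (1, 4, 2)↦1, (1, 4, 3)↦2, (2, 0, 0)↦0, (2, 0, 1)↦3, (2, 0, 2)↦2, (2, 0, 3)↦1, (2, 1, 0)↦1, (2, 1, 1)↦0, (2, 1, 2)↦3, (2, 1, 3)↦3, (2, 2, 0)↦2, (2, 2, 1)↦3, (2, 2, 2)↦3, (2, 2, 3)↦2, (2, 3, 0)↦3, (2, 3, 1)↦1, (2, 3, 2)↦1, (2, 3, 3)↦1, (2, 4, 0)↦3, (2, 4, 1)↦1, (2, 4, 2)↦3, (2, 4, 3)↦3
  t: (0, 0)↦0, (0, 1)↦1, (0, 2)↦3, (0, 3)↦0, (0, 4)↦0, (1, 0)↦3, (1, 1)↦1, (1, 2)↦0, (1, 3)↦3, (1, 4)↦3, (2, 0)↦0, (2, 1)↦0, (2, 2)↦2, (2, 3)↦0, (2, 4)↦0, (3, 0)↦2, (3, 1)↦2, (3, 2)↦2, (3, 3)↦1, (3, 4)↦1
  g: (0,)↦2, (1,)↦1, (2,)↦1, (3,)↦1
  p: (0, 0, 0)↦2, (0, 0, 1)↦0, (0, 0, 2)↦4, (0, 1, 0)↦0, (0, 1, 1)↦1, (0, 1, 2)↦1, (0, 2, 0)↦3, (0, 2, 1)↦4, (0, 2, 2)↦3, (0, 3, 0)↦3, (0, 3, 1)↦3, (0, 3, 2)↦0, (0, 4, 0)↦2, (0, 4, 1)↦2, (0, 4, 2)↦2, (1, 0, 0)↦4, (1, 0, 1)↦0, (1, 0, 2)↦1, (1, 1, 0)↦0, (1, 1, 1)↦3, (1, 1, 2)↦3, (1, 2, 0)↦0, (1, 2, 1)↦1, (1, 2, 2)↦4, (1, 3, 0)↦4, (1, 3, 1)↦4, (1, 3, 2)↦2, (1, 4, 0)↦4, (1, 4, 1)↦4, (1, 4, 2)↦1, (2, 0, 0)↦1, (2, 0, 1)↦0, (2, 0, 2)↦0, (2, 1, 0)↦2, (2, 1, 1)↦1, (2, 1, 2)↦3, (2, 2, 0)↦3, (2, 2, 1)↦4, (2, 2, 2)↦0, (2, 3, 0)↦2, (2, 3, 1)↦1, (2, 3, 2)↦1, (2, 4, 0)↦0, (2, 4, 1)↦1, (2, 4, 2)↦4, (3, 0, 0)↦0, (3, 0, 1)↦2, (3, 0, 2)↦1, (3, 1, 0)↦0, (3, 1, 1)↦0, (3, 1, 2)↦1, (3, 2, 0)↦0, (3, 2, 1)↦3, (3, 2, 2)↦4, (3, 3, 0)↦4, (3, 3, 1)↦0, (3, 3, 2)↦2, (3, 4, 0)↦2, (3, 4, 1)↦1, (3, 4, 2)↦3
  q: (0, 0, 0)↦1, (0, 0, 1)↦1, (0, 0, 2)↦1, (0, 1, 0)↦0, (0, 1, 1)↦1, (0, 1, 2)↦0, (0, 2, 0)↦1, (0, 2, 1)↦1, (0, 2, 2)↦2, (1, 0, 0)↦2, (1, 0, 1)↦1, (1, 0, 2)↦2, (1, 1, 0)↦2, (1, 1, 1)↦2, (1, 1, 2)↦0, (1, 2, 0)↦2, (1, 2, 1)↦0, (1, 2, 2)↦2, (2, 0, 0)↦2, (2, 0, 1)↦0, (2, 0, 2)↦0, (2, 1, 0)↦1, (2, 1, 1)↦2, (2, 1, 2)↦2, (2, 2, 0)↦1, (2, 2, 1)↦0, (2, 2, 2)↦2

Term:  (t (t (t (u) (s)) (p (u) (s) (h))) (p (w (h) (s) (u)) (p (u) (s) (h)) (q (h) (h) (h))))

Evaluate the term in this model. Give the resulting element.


  u = 1
  s = 2
  (t (u) (s)) = t(1, 2) = 0
  u = 1
  s = 2
  h = 0
  (p (u) (s) (h)) = p(1, 2, 0) = 0
  (t (t (u) (s)) (p (u) (s) (h))) = t(0, 0) = 0
  h = 0
  s = 2
  u = 1
  (w (h) (s) (u)) = w(0, 2, 1) = 2
  u = 1
  s = 2
  h = 0
  (p (u) (s) (h)) = p(1, 2, 0) = 0
  h = 0
  h = 0
  h = 0
  (q (h) (h) (h)) = q(0, 0, 0) = 1
  (p (w (h) (s) (u)) (p (u) (s) (h)) (q (h) (h) (h))) = p(2, 0, 1) = 0
  (t (t (t (u) (s)) (p (u) (s) (h))) (p (w (h) (s) (u)) (p (u) (s) (h)) (q (h) (h) (h)))) = t(0, 0) = 0

value = 0


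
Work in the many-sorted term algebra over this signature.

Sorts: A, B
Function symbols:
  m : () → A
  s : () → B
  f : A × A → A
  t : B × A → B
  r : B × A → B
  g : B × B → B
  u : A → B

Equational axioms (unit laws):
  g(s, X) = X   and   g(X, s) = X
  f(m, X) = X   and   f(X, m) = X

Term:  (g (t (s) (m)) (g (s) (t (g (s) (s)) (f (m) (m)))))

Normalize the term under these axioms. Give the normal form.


normal form = (g (t (s) (m)) (t (s) (m)))

1. (g (t (s) (m)) (g (s) (t (g (s) (s)) (f (m) (m)))))  →  (g (t (s) (m)) (t (g (s) (s)) (f (m) (m))))
2. (g (t (s) (m)) (t (g (s) (s)) (f (m) (m))))  →  (g (t (s) (m)) (t (s) (f (m) (m))))
3. (g (t (s) (m)) (t (s) (f (m) (m))))  →  (g (t (s) (m)) (t (s) (m)))


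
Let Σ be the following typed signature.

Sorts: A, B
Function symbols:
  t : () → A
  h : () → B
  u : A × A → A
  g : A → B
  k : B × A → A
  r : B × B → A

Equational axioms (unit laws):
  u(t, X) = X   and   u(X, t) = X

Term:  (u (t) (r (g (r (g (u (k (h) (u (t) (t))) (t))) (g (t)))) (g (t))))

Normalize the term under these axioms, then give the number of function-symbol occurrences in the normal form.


size = 11

1. (u (t) (r (g (r (g (u (k (h) (u (t) (t))) (t))) (g (t)))) (g (t))))  →  (r (g (r (g (u (k (h) (u (t) (t))) (t))) (g (t)))) (g (t)))
2. (r (g (r (g (u (k (h) (u (t) (t))) (t))) (g (t)))) (g (t)))  →  (r (g (r (g (k (h) (u (t) (t)))) (g (t)))) (g (t)))
3. (r (g (r (g (k (h) (u (t) (t)))) (g (t)))) (g (t)))  →  (r (g (r (g (k (h) (t))) (g (t)))) (g (t)))
normal form: (r (g (r (g (k (h) (t))) (g (t)))) (g (t)))


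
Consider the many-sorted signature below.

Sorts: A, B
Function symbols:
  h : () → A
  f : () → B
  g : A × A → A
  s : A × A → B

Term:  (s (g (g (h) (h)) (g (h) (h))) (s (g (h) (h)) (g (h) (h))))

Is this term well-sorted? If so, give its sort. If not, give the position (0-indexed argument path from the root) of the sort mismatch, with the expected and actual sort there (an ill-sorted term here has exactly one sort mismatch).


ill-sorted at position [1]: expected A, got B

      (h) : A
      (h) : A
    (g (h) (h)) : A
      (h) : A
      (h) : A
    (g (h) (h)) : A
  (g (g (h) (h)) (g (h) (h))) : A
      (h) : A
      (h) : A
    (g (h) (h)) : A
      (h) : A
      (h) : A
    (g (h) (h)) : A
  (s (g (h) (h)) (g (h) (h))) : B
(s (g (g (h) (h)) (g (h) (h))) (s (g (h) (h)) (g (h) (h)))) : ✗ arg 1 at [1] has sort B, expected A


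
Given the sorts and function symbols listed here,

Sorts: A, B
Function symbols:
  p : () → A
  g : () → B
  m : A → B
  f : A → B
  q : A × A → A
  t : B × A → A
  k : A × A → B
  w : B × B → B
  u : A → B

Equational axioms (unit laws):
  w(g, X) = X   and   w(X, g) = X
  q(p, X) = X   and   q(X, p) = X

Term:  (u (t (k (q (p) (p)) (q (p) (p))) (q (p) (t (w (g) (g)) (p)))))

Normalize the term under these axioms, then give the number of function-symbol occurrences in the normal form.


size = 8

1. (u (t (k (q (p) (p)) (q (p) (p))) (q (p) (t (w (g) (g)) (p)))))  →  (u (t (k (p) (q (p) (p))) (q (p) (t (w (g) (g)) (p)))))
2. (u (t (k (p) (q (p) (p))) (q (p) (t (w (g) (g)) (p)))))  →  (u (t (k (p) (p)) (q (p) (t (w (g) (g)) (p)))))
3. (u (t (k (p) (p)) (q (p) (t (w (g) (g)) (p)))))  →  (u (t (k (p) (p)) (t (w (g) (g)) (p))))
4. (u (t (k (p) (p)) (t (w (g) (g)) (p))))  →  (u (t (k (p) (p)) (t (g) (p))))
normal form: (u (t (k (p) (p)) (t (g) (p))))


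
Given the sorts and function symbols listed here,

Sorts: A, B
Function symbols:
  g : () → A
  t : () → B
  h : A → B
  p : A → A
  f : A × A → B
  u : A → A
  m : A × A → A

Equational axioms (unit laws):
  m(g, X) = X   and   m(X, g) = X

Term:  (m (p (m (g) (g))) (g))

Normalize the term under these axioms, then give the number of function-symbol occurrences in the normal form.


1. (m (p (m (g) (g))) (g))  →  (p (m (g) (g)))
2. (p (m (g) (g)))  →  (p (g))
normal form: (p (g))

size = 2


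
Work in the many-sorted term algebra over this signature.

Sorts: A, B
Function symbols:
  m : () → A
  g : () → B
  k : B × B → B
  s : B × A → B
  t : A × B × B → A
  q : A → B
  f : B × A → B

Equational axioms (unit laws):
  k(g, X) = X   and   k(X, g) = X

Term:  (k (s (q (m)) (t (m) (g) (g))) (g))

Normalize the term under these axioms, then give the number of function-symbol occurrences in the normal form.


1. (k (s (q (m)) (t (m) (g) (g))) (g))  →  (s (q (m)) (t (m) (g) (g)))
normal form: (s (q (m)) (t (m) (g) (g)))

size = 7


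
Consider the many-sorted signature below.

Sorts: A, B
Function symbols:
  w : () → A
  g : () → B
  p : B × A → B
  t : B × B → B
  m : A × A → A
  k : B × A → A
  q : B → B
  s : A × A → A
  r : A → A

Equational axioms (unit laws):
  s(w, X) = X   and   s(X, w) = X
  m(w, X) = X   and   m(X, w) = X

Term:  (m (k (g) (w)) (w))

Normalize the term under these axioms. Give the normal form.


normal form = (k (g) (w))

1. (m (k (g) (w)) (w))  →  (k (g) (w))


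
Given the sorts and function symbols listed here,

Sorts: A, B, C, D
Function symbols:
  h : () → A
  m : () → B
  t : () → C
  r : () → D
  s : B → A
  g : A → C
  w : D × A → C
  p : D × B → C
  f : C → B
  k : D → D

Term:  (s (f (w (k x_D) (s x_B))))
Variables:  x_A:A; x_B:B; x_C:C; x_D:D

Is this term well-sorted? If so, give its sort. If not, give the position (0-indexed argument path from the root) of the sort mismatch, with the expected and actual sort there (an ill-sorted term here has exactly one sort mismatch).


well-sorted; sort = A

        x_D : D
      (k x_D) : D
        x_B : B
      (s x_B) : A
    (w (k x_D) (s x_B)) : C
  (f (w (k x_D) (s x_B))) : B
(s (f (w (k x_D) (s x_B)))) : A


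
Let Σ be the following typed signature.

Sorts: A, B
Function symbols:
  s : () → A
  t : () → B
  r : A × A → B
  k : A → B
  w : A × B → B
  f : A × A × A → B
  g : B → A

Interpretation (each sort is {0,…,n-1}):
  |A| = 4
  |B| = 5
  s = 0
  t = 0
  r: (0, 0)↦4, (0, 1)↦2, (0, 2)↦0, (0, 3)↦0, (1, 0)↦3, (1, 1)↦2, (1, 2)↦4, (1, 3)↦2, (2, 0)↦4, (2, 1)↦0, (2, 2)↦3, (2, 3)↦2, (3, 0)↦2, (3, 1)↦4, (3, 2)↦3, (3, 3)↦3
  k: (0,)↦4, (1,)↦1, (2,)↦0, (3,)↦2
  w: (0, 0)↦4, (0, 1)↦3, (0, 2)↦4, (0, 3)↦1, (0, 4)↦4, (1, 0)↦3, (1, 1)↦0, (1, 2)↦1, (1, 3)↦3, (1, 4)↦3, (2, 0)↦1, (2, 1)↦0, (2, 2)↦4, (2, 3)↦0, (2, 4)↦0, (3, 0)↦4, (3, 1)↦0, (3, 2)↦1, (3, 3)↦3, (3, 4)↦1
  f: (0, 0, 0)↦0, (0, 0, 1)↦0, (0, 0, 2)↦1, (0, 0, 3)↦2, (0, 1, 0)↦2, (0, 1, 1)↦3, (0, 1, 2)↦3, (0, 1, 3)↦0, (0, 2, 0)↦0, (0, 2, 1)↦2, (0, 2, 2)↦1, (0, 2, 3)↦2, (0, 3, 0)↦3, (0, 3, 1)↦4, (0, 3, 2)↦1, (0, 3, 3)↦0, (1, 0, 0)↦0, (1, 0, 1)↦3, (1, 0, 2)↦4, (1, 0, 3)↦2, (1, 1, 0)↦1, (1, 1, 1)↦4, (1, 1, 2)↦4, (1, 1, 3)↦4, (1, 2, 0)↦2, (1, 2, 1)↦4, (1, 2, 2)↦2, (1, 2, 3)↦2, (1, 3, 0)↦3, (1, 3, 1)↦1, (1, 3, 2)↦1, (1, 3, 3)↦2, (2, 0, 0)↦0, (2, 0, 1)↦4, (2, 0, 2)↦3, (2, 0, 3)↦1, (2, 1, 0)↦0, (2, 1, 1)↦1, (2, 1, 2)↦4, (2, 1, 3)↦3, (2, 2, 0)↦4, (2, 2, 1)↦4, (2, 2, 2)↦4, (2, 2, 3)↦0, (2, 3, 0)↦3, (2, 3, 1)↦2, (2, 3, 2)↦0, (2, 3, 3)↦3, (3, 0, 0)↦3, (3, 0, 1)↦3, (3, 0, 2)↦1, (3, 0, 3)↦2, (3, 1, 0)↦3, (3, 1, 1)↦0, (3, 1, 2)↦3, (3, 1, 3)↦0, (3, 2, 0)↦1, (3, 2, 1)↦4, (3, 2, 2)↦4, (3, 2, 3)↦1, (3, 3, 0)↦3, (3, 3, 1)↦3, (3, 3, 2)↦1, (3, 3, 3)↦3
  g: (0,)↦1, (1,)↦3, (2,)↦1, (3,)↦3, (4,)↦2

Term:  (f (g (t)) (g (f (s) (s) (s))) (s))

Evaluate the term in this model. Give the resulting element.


value = 1

  t = 0
  (g (t)) = g(0,) = 1
  s = 0
  s = 0
  s = 0
  (f (s) (s) (s)) = f(0, 0, 0) = 0
  (g (f (s) (s) (s))) = g(0,) = 1
  s = 0
  (f (g (t)) (g (f (s) (s) (s))) (s)) = f(1, 1, 0) = 1


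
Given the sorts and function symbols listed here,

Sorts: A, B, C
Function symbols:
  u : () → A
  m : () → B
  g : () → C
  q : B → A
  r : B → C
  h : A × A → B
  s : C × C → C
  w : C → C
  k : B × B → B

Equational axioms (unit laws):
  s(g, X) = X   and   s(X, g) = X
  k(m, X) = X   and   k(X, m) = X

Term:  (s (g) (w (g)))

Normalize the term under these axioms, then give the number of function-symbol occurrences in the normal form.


1. (s (g) (w (g)))  →  (w (g))
normal form: (w (g))

size = 2


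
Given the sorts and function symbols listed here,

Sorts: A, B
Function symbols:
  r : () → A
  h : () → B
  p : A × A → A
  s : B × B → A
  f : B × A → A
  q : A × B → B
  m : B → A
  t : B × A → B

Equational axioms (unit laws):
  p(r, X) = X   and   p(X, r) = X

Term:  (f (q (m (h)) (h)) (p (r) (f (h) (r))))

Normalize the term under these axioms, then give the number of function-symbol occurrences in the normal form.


1. (f (q (m (h)) (h)) (p (r) (f (h) (r))))  →  (f (q (m (h)) (h)) (f (h) (r)))
normal form: (f (q (m (h)) (h)) (f (h) (r)))

size = 8


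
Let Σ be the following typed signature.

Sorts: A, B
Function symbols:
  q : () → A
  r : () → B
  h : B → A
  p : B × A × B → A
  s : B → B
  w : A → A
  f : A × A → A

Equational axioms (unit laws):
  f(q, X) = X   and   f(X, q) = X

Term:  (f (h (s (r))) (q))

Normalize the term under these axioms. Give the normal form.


normal form = (h (s (r)))

1. (f (h (s (r))) (q))  →  (h (s (r)))


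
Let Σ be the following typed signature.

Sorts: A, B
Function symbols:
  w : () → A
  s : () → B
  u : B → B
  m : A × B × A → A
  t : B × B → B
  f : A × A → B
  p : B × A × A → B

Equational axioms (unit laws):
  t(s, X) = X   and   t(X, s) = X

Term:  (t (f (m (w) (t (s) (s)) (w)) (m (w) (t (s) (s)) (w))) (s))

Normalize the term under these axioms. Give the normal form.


1. (t (f (m (w) (t (s) (s)) (w)) (m (w) (t (s) (s)) (w))) (s))  →  (f (m (w) (t (s) (s)) (w)) (m (w) (t (s) (s)) (w)))
2. (f (m (w) (t (s) (s)) (w)) (m (w) (t (s) (s)) (w)))  →  (f (m (w) (s) (w)) (m (w) (t (s) (s)) (w)))
3. (f (m (w) (s) (w)) (m (w) (t (s) (s)) (w)))  →  (f (m (w) (s) (w)) (m (w) (s) (w)))

normal form = (f (m (w) (s) (w)) (m (w) (s) (w)))


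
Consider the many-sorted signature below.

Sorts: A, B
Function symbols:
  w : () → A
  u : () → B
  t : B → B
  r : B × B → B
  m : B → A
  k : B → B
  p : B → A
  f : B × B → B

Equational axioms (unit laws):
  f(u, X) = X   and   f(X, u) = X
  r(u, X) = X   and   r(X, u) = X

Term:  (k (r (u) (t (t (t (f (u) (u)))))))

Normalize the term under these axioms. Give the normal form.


normal form = (k (t (t (t (u)))))

1. (k (r (u) (t (t (t (f (u) (u)))))))  →  (k (t (t (t (f (u) (u))))))
2. (k (t (t (t (f (u) (u))))))  →  (k (t (t (t (u)))))


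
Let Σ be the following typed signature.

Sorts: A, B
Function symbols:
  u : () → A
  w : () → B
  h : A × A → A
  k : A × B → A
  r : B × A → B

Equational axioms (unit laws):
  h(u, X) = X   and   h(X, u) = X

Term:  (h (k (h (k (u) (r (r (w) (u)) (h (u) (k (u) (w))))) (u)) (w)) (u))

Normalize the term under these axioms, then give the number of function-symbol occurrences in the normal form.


size = 11

1. (h (k (h (k (u) (r (r (w) (u)) (h (u) (k (u) (w))))) (u)) (w)) (u))  →  (k (h (k (u) (r (r (w) (u)) (h (u) (k (u) (w))))) (u)) (w))
2. (k (h (k (u) (r (r (w) (u)) (h (u) (k (u) (w))))) (u)) (w))  →  (k (k (u) (r (r (w) (u)) (h (u) (k (u) (w))))) (w))
3. (k (k (u) (r (r (w) (u)) (h (u) (k (u) (w))))) (w))  →  (k (k (u) (r (r (w) (u)) (k (u) (w)))) (w))
normal form: (k (k (u) (r (r (w) (u)) (k (u) (w)))) (w))


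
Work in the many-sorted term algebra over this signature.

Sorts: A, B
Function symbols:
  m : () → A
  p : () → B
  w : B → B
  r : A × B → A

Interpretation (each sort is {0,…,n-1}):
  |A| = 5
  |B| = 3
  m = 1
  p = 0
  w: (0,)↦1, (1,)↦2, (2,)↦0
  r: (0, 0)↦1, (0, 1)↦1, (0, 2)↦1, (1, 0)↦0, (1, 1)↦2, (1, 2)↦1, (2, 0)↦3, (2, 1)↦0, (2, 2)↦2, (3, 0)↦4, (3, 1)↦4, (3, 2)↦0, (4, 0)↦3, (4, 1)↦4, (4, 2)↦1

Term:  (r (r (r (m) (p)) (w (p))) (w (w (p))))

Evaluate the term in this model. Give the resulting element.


value = 1

  m = 1
  p = 0
  (r (m) (p)) = r(1, 0) = 0
  p = 0
  (w (p)) = w(0,) = 1
  (r (r (m) (p)) (w (p))) = r(0, 1) = 1
  p = 0
  (w (p)) = w(0,) = 1
  (w (w (p))) = w(1,) = 2
  (r (r (r (m) (p)) (w (p))) (w (w (p)))) = r(1, 2) = 1


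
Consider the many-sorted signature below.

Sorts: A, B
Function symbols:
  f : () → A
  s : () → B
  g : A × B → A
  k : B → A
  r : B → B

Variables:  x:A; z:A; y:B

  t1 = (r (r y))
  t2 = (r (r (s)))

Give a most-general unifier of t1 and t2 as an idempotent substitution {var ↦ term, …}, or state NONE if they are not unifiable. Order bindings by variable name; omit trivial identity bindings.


{y ↦ (s)}


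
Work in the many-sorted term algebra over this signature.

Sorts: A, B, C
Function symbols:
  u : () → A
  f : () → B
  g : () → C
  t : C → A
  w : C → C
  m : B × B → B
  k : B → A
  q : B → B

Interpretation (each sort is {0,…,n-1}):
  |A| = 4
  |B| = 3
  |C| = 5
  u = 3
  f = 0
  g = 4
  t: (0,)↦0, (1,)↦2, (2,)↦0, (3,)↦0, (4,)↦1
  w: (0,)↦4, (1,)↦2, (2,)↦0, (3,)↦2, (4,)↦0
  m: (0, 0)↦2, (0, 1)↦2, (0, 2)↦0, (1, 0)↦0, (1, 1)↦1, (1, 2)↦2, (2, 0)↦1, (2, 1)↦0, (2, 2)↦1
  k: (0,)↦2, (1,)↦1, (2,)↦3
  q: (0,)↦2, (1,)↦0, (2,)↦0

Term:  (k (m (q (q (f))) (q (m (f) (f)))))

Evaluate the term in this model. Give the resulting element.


value = 3

  f = 0
  (q (f)) = q(0,) = 2
  (q (q (f))) = q(2,) = 0
  f = 0
  f = 0
  (m (f) (f)) = m(0, 0) = 2
  (q (m (f) (f))) = q(2,) = 0
  (m (q (q (f))) (q (m (f) (f)))) = m(0, 0) = 2
  (k (m (q (q (f))) (q (m (f) (f))))) = k(2,) = 3


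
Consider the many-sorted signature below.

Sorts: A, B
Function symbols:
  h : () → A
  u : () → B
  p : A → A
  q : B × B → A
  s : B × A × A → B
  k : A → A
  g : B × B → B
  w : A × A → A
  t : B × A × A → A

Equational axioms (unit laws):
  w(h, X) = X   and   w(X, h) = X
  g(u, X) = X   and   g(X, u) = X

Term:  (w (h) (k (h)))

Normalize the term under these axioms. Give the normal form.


1. (w (h) (k (h)))  →  (k (h))

normal form = (k (h))


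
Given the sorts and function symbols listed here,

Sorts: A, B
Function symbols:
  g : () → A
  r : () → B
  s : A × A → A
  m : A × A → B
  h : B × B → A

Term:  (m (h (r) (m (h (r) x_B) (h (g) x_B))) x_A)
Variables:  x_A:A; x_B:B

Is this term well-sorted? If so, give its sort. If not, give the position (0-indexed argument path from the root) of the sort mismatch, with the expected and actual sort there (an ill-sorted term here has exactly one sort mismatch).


    (r) : B
        (r) : B
        x_B : B
      (h (r) x_B) : A
        (g) : A
        x_B : B
      (h (g) x_B) : ✗ arg 0 at [0, 1, 1, 0] has sort A, expected B
  x_A : A

ill-sorted at position [0, 1, 1, 0]: expected B, got A


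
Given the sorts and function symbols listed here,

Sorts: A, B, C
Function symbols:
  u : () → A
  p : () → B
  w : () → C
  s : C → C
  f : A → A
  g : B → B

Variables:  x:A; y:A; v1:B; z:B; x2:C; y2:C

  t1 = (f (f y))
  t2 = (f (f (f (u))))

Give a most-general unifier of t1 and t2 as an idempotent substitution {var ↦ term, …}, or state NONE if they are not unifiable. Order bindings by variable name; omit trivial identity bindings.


{y ↦ (f (u))}


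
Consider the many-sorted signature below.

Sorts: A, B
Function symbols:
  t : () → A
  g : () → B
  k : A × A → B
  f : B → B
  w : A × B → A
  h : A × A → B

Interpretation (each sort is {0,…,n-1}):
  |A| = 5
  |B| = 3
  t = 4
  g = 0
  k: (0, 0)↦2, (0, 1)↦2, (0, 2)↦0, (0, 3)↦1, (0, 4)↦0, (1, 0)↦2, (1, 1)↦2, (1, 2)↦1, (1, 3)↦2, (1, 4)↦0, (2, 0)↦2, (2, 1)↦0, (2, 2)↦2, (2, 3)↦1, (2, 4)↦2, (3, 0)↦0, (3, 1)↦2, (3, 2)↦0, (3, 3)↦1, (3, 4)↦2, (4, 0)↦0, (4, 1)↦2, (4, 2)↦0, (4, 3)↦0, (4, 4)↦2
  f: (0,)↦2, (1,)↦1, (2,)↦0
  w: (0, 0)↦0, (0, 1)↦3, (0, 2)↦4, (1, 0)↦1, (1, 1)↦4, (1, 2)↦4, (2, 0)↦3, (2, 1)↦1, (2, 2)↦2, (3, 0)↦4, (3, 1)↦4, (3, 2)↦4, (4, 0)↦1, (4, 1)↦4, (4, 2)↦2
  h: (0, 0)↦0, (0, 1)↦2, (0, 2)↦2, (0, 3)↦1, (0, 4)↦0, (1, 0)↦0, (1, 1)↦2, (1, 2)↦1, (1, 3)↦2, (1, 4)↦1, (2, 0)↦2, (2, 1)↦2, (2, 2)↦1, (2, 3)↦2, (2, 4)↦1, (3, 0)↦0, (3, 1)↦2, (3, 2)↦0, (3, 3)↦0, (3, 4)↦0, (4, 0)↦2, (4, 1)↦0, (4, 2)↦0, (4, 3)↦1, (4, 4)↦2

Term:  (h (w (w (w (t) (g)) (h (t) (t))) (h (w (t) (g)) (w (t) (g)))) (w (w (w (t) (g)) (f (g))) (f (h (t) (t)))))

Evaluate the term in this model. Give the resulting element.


  t = 4
  g = 0
  (w (t) (g)) = w(4, 0) = 1
  t = 4
  t = 4
  (h (t) (t)) = h(4, 4) = 2
  (w (w (t) (g)) (h (t) (t))) = w(1, 2) = 4
  t = 4
  g = 0
  (w (t) (g)) = w(4, 0) = 1
  t = 4
  g = 0
  (w (t) (g)) = w(4, 0) = 1
  (h (w (t) (g)) (w (t) (g))) = h(1, 1) = 2
  (w (w (w (t) (g)) (h (t) (t))) (h (w (t) (g)) (w (t) (g)))) = w(4, 2) = 2
  t = 4
  g = 0
  (w (t) (g)) = w(4, 0) = 1
  g = 0
  (f (g)) = f(0,) = 2
  (w (w (t) (g)) (f (g))) = w(1, 2) = 4
  t = 4
  t = 4
  (h (t) (t)) = h(4, 4) = 2
  (f (h (t) (t))) = f(2,) = 0
  (w (w (w (t) (g)) (f (g))) (f (h (t) (t)))) = w(4, 0) = 1
  (h (w (w (w (t) (g)) (h (t) (t))) (h (w (t) (g)) (w (t) (g)))) (w (w (w (t) (g)) (f (g))) (f (h (t) (t))))) = h(2, 1) = 2

value = 2


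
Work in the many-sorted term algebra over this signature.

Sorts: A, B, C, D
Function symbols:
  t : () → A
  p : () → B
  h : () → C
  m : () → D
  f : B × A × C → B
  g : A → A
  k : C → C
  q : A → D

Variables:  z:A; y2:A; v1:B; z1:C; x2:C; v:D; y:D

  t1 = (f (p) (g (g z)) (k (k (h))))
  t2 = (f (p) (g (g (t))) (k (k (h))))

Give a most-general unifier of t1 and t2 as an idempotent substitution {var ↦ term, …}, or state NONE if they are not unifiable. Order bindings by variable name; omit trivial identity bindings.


{z ↦ (t)}


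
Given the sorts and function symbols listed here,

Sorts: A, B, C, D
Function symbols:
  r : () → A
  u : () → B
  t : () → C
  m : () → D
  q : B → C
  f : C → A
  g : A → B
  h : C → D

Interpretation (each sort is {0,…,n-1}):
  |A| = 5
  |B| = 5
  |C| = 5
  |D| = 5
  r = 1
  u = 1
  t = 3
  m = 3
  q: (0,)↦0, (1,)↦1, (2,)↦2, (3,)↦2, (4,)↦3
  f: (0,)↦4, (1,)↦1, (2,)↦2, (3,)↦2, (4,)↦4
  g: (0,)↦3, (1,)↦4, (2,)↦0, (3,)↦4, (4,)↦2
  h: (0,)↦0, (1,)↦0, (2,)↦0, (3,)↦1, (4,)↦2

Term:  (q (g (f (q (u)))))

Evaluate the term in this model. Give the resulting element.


value = 3

  u = 1
  (q (u)) = q(1,) = 1
  (f (q (u))) = f(1,) = 1
  (g (f (q (u)))) = g(1,) = 4
  (q (g (f (q (u))))) = q(4,) = 3


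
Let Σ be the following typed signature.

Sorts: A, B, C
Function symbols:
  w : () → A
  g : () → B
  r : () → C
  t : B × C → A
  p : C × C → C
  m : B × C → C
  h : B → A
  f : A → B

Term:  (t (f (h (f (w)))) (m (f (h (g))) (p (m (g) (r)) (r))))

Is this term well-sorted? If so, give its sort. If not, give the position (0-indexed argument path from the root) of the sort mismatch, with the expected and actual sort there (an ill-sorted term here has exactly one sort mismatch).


        (w) : A
      (f (w)) : B
    (h (f (w))) : A
  (f (h (f (w)))) : B
        (g) : B
      (h (g)) : A
    (f (h (g))) : B
        (g) : B
        (r) : C
      (m (g) (r)) : C
      (r) : C
    (p (m (g) (r)) (r)) : C
  (m (f (h (g))) (p (m (g) (r)) (r))) : C
(t (f (h (f (w)))) (m (f (h (g))) (p (m (g) (r)) (r)))) : A

well-sorted; sort = A


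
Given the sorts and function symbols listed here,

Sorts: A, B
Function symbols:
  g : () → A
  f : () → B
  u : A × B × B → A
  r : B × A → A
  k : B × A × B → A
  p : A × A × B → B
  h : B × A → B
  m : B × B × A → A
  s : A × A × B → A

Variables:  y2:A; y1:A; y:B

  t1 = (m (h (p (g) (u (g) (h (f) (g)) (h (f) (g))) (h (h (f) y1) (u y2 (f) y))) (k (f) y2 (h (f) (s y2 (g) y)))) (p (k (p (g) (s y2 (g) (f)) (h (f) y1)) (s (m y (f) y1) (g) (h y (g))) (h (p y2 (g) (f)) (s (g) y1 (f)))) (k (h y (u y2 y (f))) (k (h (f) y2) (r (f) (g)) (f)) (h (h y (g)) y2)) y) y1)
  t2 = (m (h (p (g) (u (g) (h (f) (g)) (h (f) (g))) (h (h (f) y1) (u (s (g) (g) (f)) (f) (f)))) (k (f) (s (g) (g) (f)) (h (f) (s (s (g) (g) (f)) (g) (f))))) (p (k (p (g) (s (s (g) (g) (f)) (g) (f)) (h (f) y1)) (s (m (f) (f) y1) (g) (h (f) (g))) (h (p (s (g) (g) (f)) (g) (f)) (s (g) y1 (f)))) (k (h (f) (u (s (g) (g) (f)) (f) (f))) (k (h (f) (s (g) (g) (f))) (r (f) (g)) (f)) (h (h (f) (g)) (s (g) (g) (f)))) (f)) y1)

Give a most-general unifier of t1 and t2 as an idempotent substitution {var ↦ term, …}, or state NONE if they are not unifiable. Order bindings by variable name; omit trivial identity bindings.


{y ↦ (f), y2 ↦ (s (g) (g) (f))}


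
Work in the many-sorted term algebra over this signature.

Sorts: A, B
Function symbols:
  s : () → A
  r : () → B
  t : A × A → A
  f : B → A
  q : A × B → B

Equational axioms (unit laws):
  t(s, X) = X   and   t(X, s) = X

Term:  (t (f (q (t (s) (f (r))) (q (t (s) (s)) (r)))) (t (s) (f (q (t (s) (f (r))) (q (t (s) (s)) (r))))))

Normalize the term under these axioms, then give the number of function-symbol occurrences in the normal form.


1. (t (f (q (t (s) (f (r))) (q (t (s) (s)) (r)))) (t (s) (f (q (t (s) (f (r))) (q (t (s) (s)) (r))))))  →  (t (f (q (f (r)) (q (t (s) (s)) (r)))) (t (s) (f (q (t (s) (f (r))) (q (t (s) (s)) (r))))))
2. (t (f (q (f (r)) (q (t (s) (s)) (r)))) (t (s) (f (q (t (s) (f (r))) (q (t (s) (s)) (r))))))  →  (t (f (q (f (r)) (q (s) (r)))) (t (s) (f (q (t (s) (f (r))) (q (t (s) (s)) (r))))))
3. (t (f (q (f (r)) (q (s) (r)))) (t (s) (f (q (t (s) (f (r))) (q (t (s) (s)) (r))))))  →  (t (f (q (f (r)) (q (s) (r)))) (f (q (t (s) (f (r))) (q (t (s) (s)) (r)))))
4. (t (f (q (f (r)) (q (s) (r)))) (f (q (t (s) (f (r))) (q (t (s) (s)) (r)))))  →  (t (f (q (f (r)) (q (s) (r)))) (f (q (f (r)) (q (t (s) (s)) (r)))))
5. (t (f (q (f (r)) (q (s) (r)))) (f (q (f (r)) (q (t (s) (s)) (r)))))  →  (t (f (q (f (r)) (q (s) (r)))) (f (q (f (r)) (q (s) (r)))))
normal form: (t (f (q (f (r)) (q (s) (r)))) (f (q (f (r)) (q (s) (r)))))

size = 15
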